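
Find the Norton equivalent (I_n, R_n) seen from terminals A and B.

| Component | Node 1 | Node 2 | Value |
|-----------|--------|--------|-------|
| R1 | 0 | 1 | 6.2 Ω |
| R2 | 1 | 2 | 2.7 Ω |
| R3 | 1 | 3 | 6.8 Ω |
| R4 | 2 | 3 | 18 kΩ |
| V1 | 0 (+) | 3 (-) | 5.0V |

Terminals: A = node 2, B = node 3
Find the Thévenin equivalent first; then I_n = V_th/R_th and R_n = R_th.
Step 1 — V_th is the open-circuit voltage V_A - V_B (nothing connected across the terminals).
Nodal analysis, taking node 3 as the 0 V reference.
Source V1 fixes V_0 = 5 V.
KCL at each unknown node (sum of currents leaving = 0; resistances in Ω):
  Node 1: (V_1 - 5)/6.2 + (V_1 - V_2)/2.7 + (V_1 - 0)/6.8 = 0
  Node 2: (V_2 - V_1)/2.7 + (V_2 - 0)/18000 = 0
Collecting terms (coefficients in siemens):
  0.6787·V_1 - 0.3704·V_2 = 0.8065
  0.3704·V_2 - 0.3704·V_1 = 0
Determinant D = (0.6787)(0.3704) - (-0.3704)(-0.3704) = 0.1142
V_1 = [(0.8065)(0.3704) - (-0.3704)(0)]/D = 2.615 V
V_2 = [(0.6787)(0) - (0.8065)(-0.3704)]/D = 2.615 V
V_th = V_2 - V_3 = 2.615 - 0 = 2.615 V
Step 2 — R_th: zero the source — replace V1 by a short circuit (node 3 merges into node 0) — and find the resistance seen between A (node 2) and B (node 0).
Reduce the network between node 2 (A) and node 0 (B) by series/parallel combination:
  Rp1 = R1 ‖ R3 (parallel, both between nodes 0 and 1) = 1/(1/6.2 + 1/6.8) = 3.243 Ω
  Rs1 = R2 + Rp1 (series, joined only at node 1) = 2.7 + 3.243 = 5.943 Ω
  Rp2 = R4 ‖ Rs1 (parallel, both between nodes 0 and 2) = 1/(1/18000 + 1/5.943) = 5.941 Ω
R_th = 5.941 Ω
I_n = V_th/R_th = 2.615/5.941 = 0.4401 A, and R_n = R_th = 5.941 Ω

Final answer: I_n = 0.4401 A, R_n = 5.941 Ω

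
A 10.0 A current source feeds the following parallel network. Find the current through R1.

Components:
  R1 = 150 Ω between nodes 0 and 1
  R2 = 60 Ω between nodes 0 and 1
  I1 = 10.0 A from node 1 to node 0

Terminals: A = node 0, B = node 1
All resistors sit directly between nodes 0 and 1, so they are in parallel and share one voltage V; the full source current 10 A splits among them.
1/R_par = 1/150 + 1/60 = 0.02333 S  =>  R_par = 42.86 Ω
V = I × R_par = 10 × 42.86 = 428.6 V
I_R1 = V/R1 = 428.6/150 = 2.857 A

Final answer: 2.857 A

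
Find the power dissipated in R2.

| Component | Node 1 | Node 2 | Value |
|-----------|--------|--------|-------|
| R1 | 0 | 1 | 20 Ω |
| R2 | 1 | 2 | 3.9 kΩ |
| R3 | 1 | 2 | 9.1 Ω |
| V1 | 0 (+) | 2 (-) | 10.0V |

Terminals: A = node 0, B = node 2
Nodal analysis, taking node 2 as the 0 V reference.
Source V1 fixes V_0 = 10 V.
KCL at each unknown node (sum of currents leaving = 0; resistances in Ω):
  Node 1: (V_1 - 10)/20 + (V_1 - 0)/3900 + (V_1 - 0)/9.1 = 0
Collecting terms: 0.1601 × V_1 = 0.5  =>  V_1 = 3.122 V
I_R2 = (V_1 - V_2)/R2 = (3.122 - 0)/3900 = 0.0008005 A
P_R2 = I_R2² × R2 = (0.0008005)² × 3900 = 0.002499 W

Final answer: 0.002499 W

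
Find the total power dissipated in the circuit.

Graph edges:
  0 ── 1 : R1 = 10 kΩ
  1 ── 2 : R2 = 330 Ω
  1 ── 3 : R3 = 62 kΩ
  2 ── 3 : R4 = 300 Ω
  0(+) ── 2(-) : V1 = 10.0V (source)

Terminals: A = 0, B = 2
Nodal analysis, taking node 2 as the 0 V reference.
Source V1 fixes V_0 = 10 V.
KCL at each unknown node (sum of currents leaving = 0; resistances in Ω):
  Node 1: (V_1 - 10)/10000 + (V_1 - 0)/330 + (V_1 - V_3)/62000 = 0
  Node 3: (V_3 - V_1)/62000 + (V_3 - 0)/300 = 0
Collecting terms (coefficients in siemens):
  0.003146·V_1 - 0.00001613·V_3 = 0.001
  0.003349·V_3 - 0.00001613·V_1 = 0
Determinant D = (0.003146)(0.003349) - (-0.00001613)(-0.00001613) = 0.00001054
V_1 = [(0.001)(0.003349) - (-0.00001613)(0)]/D = 0.3178 V
V_3 = [(0.003146)(0) - (0.001)(-0.00001613)]/D = 0.00153 V
Power in each resistor, P = (ΔV)²/R:
  P_R1 = (10 - 0.3178)²/10000 = 0.009374 W
  P_R2 = (0.3178 - 0)²/330 = 0.0003061 W
  P_R3 = (0.3178 - 0.00153)²/62000 = 0.000001614 W
  P_R4 = (0 - 0.00153)²/300 = 0.000000007808 W
P_total = P_R1 + P_R2 + P_R3 + P_R4 = 0.009682 W

Final answer: 0.009682 W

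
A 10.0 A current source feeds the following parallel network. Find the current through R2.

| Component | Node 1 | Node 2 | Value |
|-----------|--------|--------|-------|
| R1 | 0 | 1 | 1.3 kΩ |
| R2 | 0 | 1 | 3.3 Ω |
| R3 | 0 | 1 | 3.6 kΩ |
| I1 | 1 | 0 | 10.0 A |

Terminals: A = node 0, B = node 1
All resistors sit directly between nodes 0 and 1, so they are in parallel and share one voltage V; the full source current 10 A splits among them.
1/R_par = 1/1300 + 1/3.3 + 1/3600 = 0.3041 S  =>  R_par = 3.289 Ω
V = I × R_par = 10 × 3.289 = 32.89 V
I_R2 = V/R2 = 32.89/3.3 = 9.966 A

Final answer: 9.966 A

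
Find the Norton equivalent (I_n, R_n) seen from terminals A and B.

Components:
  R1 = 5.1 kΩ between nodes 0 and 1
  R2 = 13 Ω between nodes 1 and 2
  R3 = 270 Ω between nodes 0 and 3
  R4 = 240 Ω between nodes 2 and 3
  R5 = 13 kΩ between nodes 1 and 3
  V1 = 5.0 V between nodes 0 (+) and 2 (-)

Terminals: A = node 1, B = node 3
Find the Thévenin equivalent first; then I_n = V_th/R_th and R_n = R_th.
Step 1 — V_th is the open-circuit voltage V_A - V_B (nothing connected across the terminals).
Nodal analysis, taking node 2 as the 0 V reference.
Source V1 fixes V_0 = 5 V.
KCL at each unknown node (sum of currents leaving = 0; resistances in Ω):
  Node 1: (V_1 - 5)/5100 + (V_1 - 0)/13 + (V_1 - V_3)/13000 = 0
  Node 3: (V_3 - 5)/270 + (V_3 - 0)/240 + (V_3 - V_1)/13000 = 0
Collecting terms (coefficients in siemens):
  0.0772·V_1 - 0.00007692·V_3 = 0.0009804
  0.007947·V_3 - 0.00007692·V_1 = 0.01852
Determinant D = (0.0772)(0.007947) - (-0.00007692)(-0.00007692) = 0.0006135
V_1 = [(0.0009804)(0.007947) - (-0.00007692)(0.01852)]/D = 0.01502 V
V_3 = [(0.0772)(0.01852) - (0.0009804)(-0.00007692)]/D = 2.33 V
V_th = V_1 - V_3 = 0.01502 - 2.33 = -2.315 V
Step 2 — R_th: zero the source — replace V1 by a short circuit (node 2 merges into node 0) — and find the resistance seen between A (node 1) and B (node 3).
Reduce the network between node 1 (A) and node 3 (B) by series/parallel combination:
  Rp1 = R1 ‖ R2 (parallel, both between nodes 0 and 1) = 1/(1/5100 + 1/13) = 12.97 Ω
  Rp2 = R3 ‖ R4 (parallel, both between nodes 0 and 3) = 1/(1/270 + 1/240) = 127.1 Ω
  Rs1 = Rp1 + Rp2 (series, joined only at node 0) = 12.97 + 127.1 = 140 Ω
  Rp3 = R5 ‖ Rs1 (parallel, both between nodes 1 and 3) = 1/(1/13000 + 1/140) = 138.5 Ω
R_th = 138.5 Ω
I_n = V_th/R_th = -2.315/138.5 = -0.01671 A, and R_n = R_th = 138.5 Ω

Final answer: I_n = -0.01671 A, R_n = 138.5 Ω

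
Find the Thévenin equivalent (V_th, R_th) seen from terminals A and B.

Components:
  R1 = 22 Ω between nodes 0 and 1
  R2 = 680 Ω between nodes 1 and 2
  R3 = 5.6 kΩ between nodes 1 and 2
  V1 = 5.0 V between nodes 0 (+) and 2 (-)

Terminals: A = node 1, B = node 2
Step 1 — V_th is the open-circuit voltage V_A - V_B (nothing connected across the terminals).
Nodal analysis, taking node 2 as the 0 V reference.
Source V1 fixes V_0 = 5 V.
KCL at each unknown node (sum of currents leaving = 0; resistances in Ω):
  Node 1: (V_1 - 5)/22 + (V_1 - 0)/680 + (V_1 - 0)/5600 = 0
Collecting terms: 0.0471 × V_1 = 0.2273  =>  V_1 = 4.825 V
V_th = V_1 - V_2 = 4.825 - 0 = 4.825 V
Step 2 — R_th: zero the source — replace V1 by a short circuit (node 2 merges into node 0) — and find the resistance seen between A (node 1) and B (node 0).
Reduce the network between node 1 (A) and node 0 (B) by series/parallel combination:
  Rp1 = R1 ‖ R2 ‖ R3 (parallel, all between nodes 0 and 1) = 1/(1/22 + 1/680 + 1/5600) = 21.23 Ω
R_th = 21.23 Ω

Final answer: V_th = 4.825 V, R_th = 21.23 Ω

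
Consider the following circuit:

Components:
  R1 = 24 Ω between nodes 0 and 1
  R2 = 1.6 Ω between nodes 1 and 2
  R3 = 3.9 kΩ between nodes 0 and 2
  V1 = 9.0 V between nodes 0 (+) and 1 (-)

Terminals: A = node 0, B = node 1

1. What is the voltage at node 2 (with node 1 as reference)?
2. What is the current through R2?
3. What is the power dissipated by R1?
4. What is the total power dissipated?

Nodal analysis, taking node 1 as the 0 V reference.
Source V1 fixes V_0 = 9 V.
KCL at each unknown node (sum of currents leaving = 0; resistances in Ω):
  Node 2: (V_2 - 0)/1.6 + (V_2 - 9)/3900 = 0
Collecting terms: 0.6253 × V_2 = 0.002308  =>  V_2 = 0.003691 V
Part 1:
  Read off the nodal solution: V_2 = 0.003691 V
Part 2:
  I_R2 = (V_1 - V_2)/R2 = (0 - 0.003691)/1.6 = -0.002307 A
  Magnitude: I_R2 = 0.002307 A
Part 3:
  I_R1 = (V_0 - V_1)/R1 = (9 - 0)/24 = 0.375 A
  P_R1 = I_R1² × R1 = (0.375)² × 24 = 3.375 W
Part 4:
  Power in each resistor, P = (ΔV)²/R:
    P_R1 = (9 - 0)²/24 = 3.375 W
    P_R2 = (0 - 0.003691)²/1.6 = 0.000008514 W
    P_R3 = (9 - 0.003691)²/3900 = 0.02075 W
  P_total = P_R1 + P_R2 + P_R3 = 3.396 W

Final answers:
1. V_2 = 0.003691 V
2. I_R2 = 0.002307 A
3. P_R1 = 3.375 W
4. P_total = 3.396 W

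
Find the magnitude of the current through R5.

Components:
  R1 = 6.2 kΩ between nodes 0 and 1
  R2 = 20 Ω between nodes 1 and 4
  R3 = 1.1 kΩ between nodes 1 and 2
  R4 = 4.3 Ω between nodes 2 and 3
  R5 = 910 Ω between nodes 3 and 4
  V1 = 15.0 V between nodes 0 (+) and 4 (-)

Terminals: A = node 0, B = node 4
Nodal analysis, taking node 4 as the 0 V reference.
Source V1 fixes V_0 = 15 V.
KCL at each unknown node (sum of currents leaving = 0; resistances in Ω):
  Node 1: (V_1 - 15)/6200 + (V_1 - 0)/20 + (V_1 - V_2)/1100 = 0
  Node 2: (V_2 - V_1)/1100 + (V_2 - V_3)/4.3 = 0
  Node 3: (V_3 - V_2)/4.3 + (V_3 - 0)/910 = 0
Collecting terms (coefficients in siemens):
  0.05107·V_1 - 0.0009091·V_2 = 0.002419
  0.2335·V_2 - 0.0009091·V_1 - 0.2326·V_3 = 0
  0.2337·V_3 - 0.2326·V_2 = 0
Solving these 3 simultaneous equations (Gaussian elimination) gives:
  V_1 = 0.04776 V, V_2 = 0.02168 V, V_3 = 0.02158 V
I_R5 = (V_3 - V_4)/R5 = (0.02158 - 0)/910 = 0.00002371 A
|I_R5| = 0.00002371 A

Final answer: |I_R5| = 2.371e-05 A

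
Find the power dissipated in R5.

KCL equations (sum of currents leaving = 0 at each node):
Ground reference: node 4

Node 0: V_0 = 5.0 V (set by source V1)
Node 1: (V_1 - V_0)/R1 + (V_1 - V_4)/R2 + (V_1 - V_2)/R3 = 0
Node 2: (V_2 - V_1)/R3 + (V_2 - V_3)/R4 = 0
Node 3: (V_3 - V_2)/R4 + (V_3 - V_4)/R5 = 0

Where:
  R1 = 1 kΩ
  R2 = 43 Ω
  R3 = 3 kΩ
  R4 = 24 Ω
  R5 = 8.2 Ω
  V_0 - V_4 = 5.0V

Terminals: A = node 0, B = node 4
Nodal analysis, taking node 4 as the 0 V reference.
Source V1 fixes V_0 = 5 V.
KCL at each unknown node (sum of currents leaving = 0; resistances in Ω):
  Node 1: (V_1 - 5)/1000 + (V_1 - 0)/43 + (V_1 - V_2)/3000 = 0
  Node 2: (V_2 - V_1)/3000 + (V_2 - V_3)/24 = 0
  Node 3: (V_3 - V_2)/24 + (V_3 - 0)/8.2 = 0
Collecting terms (coefficients in siemens):
  0.02459·V_1 - 0.0003333·V_2 = 0.005
  0.042·V_2 - 0.0003333·V_1 - 0.04167·V_3 = 0
  0.1636·V_3 - 0.04167·V_2 = 0
Solving these 3 simultaneous equations (Gaussian elimination) gives:
  V_1 = 0.2034 V, V_2 = 0.00216 V, V_3 = 0.00055 V
I_R5 = (V_3 - V_4)/R5 = (0.00055 - 0)/8.2 = 0.00006707 A
P_R5 = I_R5² × R5 = (0.00006707)² × 8.2 = 0.00000003689 W

Final answer: 3.689e-08 W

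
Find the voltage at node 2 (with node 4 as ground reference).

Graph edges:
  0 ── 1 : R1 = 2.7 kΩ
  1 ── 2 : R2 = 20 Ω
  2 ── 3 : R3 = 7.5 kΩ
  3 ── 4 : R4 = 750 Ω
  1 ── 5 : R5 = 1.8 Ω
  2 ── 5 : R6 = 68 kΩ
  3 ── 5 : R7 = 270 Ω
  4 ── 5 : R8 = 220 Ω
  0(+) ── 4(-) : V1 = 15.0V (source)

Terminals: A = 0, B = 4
Nodal analysis, taking node 4 as the 0 V reference.
Source V1 fixes V_0 = 15 V.
KCL at each unknown node (sum of currents leaving = 0; resistances in Ω):
  Node 1: (V_1 - 15)/2700 + (V_1 - V_2)/20 + (V_1 - V_5)/1.8 = 0
  Node 2: (V_2 - V_1)/20 + (V_2 - V_3)/7500 + (V_2 - V_5)/68000 = 0
  Node 3: (V_3 - V_2)/7500 + (V_3 - 0)/750 + (V_3 - V_5)/270 = 0
  Node 5: (V_5 - V_1)/1.8 + (V_5 - V_2)/68000 + (V_5 - V_3)/270 + (V_5 - 0)/220 = 0
Collecting terms (coefficients in siemens):
  0.6059·V_1 - 0.05·V_2 - 0.5556·V_5 = 0.005556
  0.05015·V_2 - 0.05·V_1 - 0.0001333·V_3 - 0.00001471·V_5 = 0
  0.00517·V_3 - 0.0001333·V_2 - 0.003704·V_5 = 0
  0.5638·V_5 - 0.5556·V_1 - 0.00001471·V_2 - 0.003704·V_3 = 0
Solving these 4 simultaneous equations (Gaussian elimination) gives:
  V_1 = 0.9494 V, V_2 = 0.9488 V, V_3 = 0.6979 V, V_5 = 0.9401 V
The requested potential is V_2 = 0.9488 V.

Final answer: V_2 = 0.9488 V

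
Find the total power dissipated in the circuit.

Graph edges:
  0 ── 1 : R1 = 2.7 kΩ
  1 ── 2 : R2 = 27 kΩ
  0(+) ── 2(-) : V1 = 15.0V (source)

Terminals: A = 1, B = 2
Nodal analysis, taking node 2 as the 0 V reference.
Source V1 fixes V_0 = 15 V.
KCL at each unknown node (sum of currents leaving = 0; resistances in Ω):
  Node 1: (V_1 - 15)/2700 + (V_1 - 0)/27000 = 0
Collecting terms: 0.0004074 × V_1 = 0.005556  =>  V_1 = 13.64 V
Power in each resistor, P = (ΔV)²/R:
  P_R1 = (15 - 13.64)²/2700 = 0.0006887 W
  P_R2 = (13.64 - 0)²/27000 = 0.006887 W
P_total = P_R1 + P_R2 = 0.007576 W

Final answer: 0.007576 W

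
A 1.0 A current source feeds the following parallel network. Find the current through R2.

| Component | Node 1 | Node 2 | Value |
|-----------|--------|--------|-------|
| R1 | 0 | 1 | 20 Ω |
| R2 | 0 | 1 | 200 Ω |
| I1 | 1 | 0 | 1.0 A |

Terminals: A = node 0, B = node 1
All resistors sit directly between nodes 0 and 1, so they are in parallel and share one voltage V; the full source current 1 A splits among them.
1/R_par = 1/20 + 1/200 = 0.055 S  =>  R_par = 18.18 Ω
V = I × R_par = 1 × 18.18 = 18.18 V
I_R2 = V/R2 = 18.18/200 = 0.09091 A

Final answer: 0.09091 A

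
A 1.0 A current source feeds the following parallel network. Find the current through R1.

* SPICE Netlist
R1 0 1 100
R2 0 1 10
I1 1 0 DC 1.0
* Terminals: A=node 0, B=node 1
All resistors sit directly between nodes 0 and 1, so they are in parallel and share one voltage V; the full source current 1 A splits among them.
1/R_par = 1/100 + 1/10 = 0.11 S  =>  R_par = 9.091 Ω
V = I × R_par = 1 × 9.091 = 9.091 V
I_R1 = V/R1 = 9.091/100 = 0.09091 A

Final answer: 0.09091 A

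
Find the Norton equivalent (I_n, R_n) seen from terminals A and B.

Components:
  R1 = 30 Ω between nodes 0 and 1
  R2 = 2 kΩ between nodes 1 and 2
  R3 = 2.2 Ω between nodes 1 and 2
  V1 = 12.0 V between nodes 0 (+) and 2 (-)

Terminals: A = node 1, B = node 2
Find the Thévenin equivalent first; then I_n = V_th/R_th and R_n = R_th.
Step 1 — V_th is the open-circuit voltage V_A - V_B (nothing connected across the terminals).
Nodal analysis, taking node 2 as the 0 V reference.
Source V1 fixes V_0 = 12 V.
KCL at each unknown node (sum of currents leaving = 0; resistances in Ω):
  Node 1: (V_1 - 12)/30 + (V_1 - 0)/2000 + (V_1 - 0)/2.2 = 0
Collecting terms: 0.4884 × V_1 = 0.4  =>  V_1 = 0.819 V
V_th = V_1 - V_2 = 0.819 - 0 = 0.819 V
Step 2 — R_th: zero the source — replace V1 by a short circuit (node 2 merges into node 0) — and find the resistance seen between A (node 1) and B (node 0).
Reduce the network between node 1 (A) and node 0 (B) by series/parallel combination:
  Rp1 = R1 ‖ R2 ‖ R3 (parallel, all between nodes 0 and 1) = 1/(1/30 + 1/2000 + 1/2.2) = 2.048 Ω
R_th = 2.048 Ω
I_n = V_th/R_th = 0.819/2.048 = 0.4 A, and R_n = R_th = 2.048 Ω

Final answer: I_n = 0.4 A, R_n = 2.048 Ω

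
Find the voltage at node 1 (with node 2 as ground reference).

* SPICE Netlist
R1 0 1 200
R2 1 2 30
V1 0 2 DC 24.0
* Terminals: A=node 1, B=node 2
Nodal analysis, taking node 2 as the 0 V reference.
Source V1 fixes V_0 = 24 V.
KCL at each unknown node (sum of currents leaving = 0; resistances in Ω):
  Node 1: (V_1 - 24)/200 + (V_1 - 0)/30 = 0
Collecting terms: 0.03833 × V_1 = 0.12  =>  V_1 = 3.13 V
The requested potential is V_1 = 3.13 V.

Final answer: V_1 = 3.13 V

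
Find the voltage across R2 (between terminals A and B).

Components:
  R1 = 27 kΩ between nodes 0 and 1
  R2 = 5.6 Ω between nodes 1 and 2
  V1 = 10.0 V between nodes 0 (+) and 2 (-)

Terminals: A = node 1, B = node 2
R1 and R2 are in series across V1 (node 0 → node 1 → node 2), and the output A–B is taken across R2, so this is a voltage divider.
Series current: I = V1/(R1 + R2) = 10/(27000 + 5.6) = 10/27010 = 0.0003703 A
V_R2 = I × R2 = V1 × R2/(R1 + R2) = 10 × 5.6/27010 = 0.002074 V

Final answer: 0.002074 V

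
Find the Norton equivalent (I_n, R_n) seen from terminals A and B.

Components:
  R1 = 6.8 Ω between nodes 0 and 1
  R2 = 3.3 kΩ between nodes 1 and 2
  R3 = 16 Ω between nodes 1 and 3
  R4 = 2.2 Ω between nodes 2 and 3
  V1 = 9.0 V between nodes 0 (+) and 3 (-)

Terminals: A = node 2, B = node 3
Find the Thévenin equivalent first; then I_n = V_th/R_th and R_n = R_th.
Step 1 — V_th is the open-circuit voltage V_A - V_B (nothing connected across the terminals).
Nodal analysis, taking node 3 as the 0 V reference.
Source V1 fixes V_0 = 9 V.
KCL at each unknown node (sum of currents leaving = 0; resistances in Ω):
  Node 1: (V_1 - 9)/6.8 + (V_1 - V_2)/3300 + (V_1 - 0)/16 = 0
  Node 2: (V_2 - V_1)/3300 + (V_2 - 0)/2.2 = 0
Collecting terms (coefficients in siemens):
  0.2099·V_1 - 0.000303·V_2 = 1.324
  0.4548·V_2 - 0.000303·V_1 = 0
Determinant D = (0.2099)(0.4548) - (-0.000303)(-0.000303) = 0.09546
V_1 = [(1.324)(0.4548) - (-0.000303)(0)]/D = 6.307 V
V_2 = [(0.2099)(0) - (1.324)(-0.000303)]/D = 0.004202 V
V_th = V_2 - V_3 = 0.004202 - 0 = 0.004202 V
Step 2 — R_th: zero the source — replace V1 by a short circuit (node 3 merges into node 0) — and find the resistance seen between A (node 2) and B (node 0).
Reduce the network between node 2 (A) and node 0 (B) by series/parallel combination:
  Rp1 = R1 ‖ R3 (parallel, both between nodes 0 and 1) = 1/(1/6.8 + 1/16) = 4.772 Ω
  Rs1 = R2 + Rp1 (series, joined only at node 1) = 3300 + 4.772 = 3305 Ω
  Rp2 = R4 ‖ Rs1 (parallel, both between nodes 0 and 2) = 1/(1/2.2 + 1/3305) = 2.199 Ω
R_th = 2.199 Ω
I_n = V_th/R_th = 0.004202/2.199 = 0.001911 A, and R_n = R_th = 2.199 Ω

Final answer: I_n = 0.001911 A, R_n = 2.199 Ω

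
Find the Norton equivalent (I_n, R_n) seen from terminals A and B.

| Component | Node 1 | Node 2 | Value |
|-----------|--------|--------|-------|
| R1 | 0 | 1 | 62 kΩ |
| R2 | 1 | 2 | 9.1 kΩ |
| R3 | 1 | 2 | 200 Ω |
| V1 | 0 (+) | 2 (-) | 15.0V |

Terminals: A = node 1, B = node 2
Find the Thévenin equivalent first; then I_n = V_th/R_th and R_n = R_th.
Step 1 — V_th is the open-circuit voltage V_A - V_B (nothing connected across the terminals).
Nodal analysis, taking node 2 as the 0 V reference.
Source V1 fixes V_0 = 15 V.
KCL at each unknown node (sum of currents leaving = 0; resistances in Ω):
  Node 1: (V_1 - 15)/62000 + (V_1 - 0)/9100 + (V_1 - 0)/200 = 0
Collecting terms: 0.005126 × V_1 = 0.0002419  =>  V_1 = 0.0472 V
V_th = V_1 - V_2 = 0.0472 - 0 = 0.0472 V
Step 2 — R_th: zero the source — replace V1 by a short circuit (node 2 merges into node 0) — and find the resistance seen between A (node 1) and B (node 0).
Reduce the network between node 1 (A) and node 0 (B) by series/parallel combination:
  Rp1 = R1 ‖ R2 ‖ R3 (parallel, all between nodes 0 and 1) = 1/(1/62000 + 1/9100 + 1/200) = 195.1 Ω
R_th = 195.1 Ω
I_n = V_th/R_th = 0.0472/195.1 = 0.0002419 A, and R_n = R_th = 195.1 Ω

Final answer: I_n = 0.0002419 A, R_n = 195.1 Ω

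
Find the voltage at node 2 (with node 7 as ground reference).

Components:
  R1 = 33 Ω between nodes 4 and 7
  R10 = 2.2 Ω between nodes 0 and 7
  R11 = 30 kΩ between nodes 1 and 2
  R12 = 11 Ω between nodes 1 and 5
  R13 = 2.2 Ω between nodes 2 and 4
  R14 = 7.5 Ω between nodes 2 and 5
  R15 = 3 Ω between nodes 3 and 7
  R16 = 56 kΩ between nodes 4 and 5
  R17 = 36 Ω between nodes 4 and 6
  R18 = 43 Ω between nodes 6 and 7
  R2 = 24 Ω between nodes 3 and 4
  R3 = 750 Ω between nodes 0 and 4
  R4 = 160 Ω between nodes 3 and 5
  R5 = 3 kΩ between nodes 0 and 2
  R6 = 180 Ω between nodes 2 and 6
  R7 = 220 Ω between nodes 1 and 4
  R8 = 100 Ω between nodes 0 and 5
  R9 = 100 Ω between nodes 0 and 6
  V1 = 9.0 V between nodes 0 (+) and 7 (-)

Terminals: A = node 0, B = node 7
Nodal analysis, taking node 7 as the 0 V reference.
Source V1 fixes V_0 = 9 V.
KCL at each unknown node (sum of currents leaving = 0; resistances in Ω):
  Node 1: (V_1 - V_4)/220 + (V_1 - V_2)/30000 + (V_1 - V_5)/11 = 0
  Node 2: (V_2 - 9)/3000 + (V_2 - V_6)/180 + (V_2 - V_1)/30000 + (V_2 - V_4)/2.2 + (V_2 - V_5)/7.5 = 0
  Node 3: (V_3 - V_4)/24 + (V_3 - V_5)/160 + (V_3 - 0)/3 = 0
  Node 4: (V_4 - 0)/33 + (V_4 - V_3)/24 + (V_4 - 9)/750 + (V_4 - V_1)/220 + (V_4 - V_2)/2.2 + (V_4 - V_5)/56000 + (V_4 - V_6)/36 = 0
  Node 5: (V_5 - V_3)/160 + (V_5 - 9)/100 + (V_5 - V_1)/11 + (V_5 - V_2)/7.5 + (V_5 - V_4)/56000 = 0
  Node 6: (V_6 - V_2)/180 + (V_6 - 9)/100 + (V_6 - V_4)/36 + (V_6 - 0)/43 = 0
Collecting terms (coefficients in siemens):
  0.09549·V_1 - 0.00003333·V_2 - 0.004545·V_4 - 0.09091·V_5 = 0
  0.5938·V_2 - 0.00003333·V_1 - 0.4545·V_4 - 0.1333·V_5 - 0.005556·V_6 = 0.003
  0.3812·V_3 - 0.04167·V_4 - 0.00625·V_5 = 0
  0.5602·V_4 - 0.004545·V_1 - 0.4545·V_2 - 0.04167·V_3 - 0.00001786·V_5 - 0.02778·V_6 = 0.012
  0.2405·V_5 - 0.09091·V_1 - 0.1333·V_2 - 0.00625·V_3 - 0.00001786·V_4 = 0.09
  0.06659·V_6 - 0.005556·V_2 - 0.02778·V_4 = 0.09
Solving these 6 simultaneous equations (Gaussian elimination) gives:
  V_1 = 1.938 V, V_2 = 1.539 V, V_3 = 0.1854 V, V_4 = 1.402 V
  V_5 = 1.965 V, V_6 = 2.065 V
The requested potential is V_2 = 1.539 V.

Final answer: V_2 = 1.539 V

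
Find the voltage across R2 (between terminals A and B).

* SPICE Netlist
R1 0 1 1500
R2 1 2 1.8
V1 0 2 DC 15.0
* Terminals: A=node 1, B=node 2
R1 and R2 are in series across V1 (node 0 → node 1 → node 2), and the output A–B is taken across R2, so this is a voltage divider.
Series current: I = V1/(R1 + R2) = 15/(1500 + 1.8) = 15/1502 = 0.009988 A
V_R2 = I × R2 = V1 × R2/(R1 + R2) = 15 × 1.8/1502 = 0.01798 V

Final answer: 0.01798 V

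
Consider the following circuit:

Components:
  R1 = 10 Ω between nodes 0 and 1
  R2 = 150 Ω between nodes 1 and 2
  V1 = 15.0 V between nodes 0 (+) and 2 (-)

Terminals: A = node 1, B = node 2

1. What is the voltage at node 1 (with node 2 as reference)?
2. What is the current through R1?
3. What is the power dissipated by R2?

Nodal analysis, taking node 2 as the 0 V reference.
Source V1 fixes V_0 = 15 V.
KCL at each unknown node (sum of currents leaving = 0; resistances in Ω):
  Node 1: (V_1 - 15)/10 + (V_1 - 0)/150 = 0
Collecting terms: 0.1067 × V_1 = 1.5  =>  V_1 = 14.06 V
Part 1:
  Read off the nodal solution: V_1 = 14.06 V
Part 2:
  I_R1 = (V_0 - V_1)/R1 = (15 - 14.06)/10 = 0.09375 A
  Magnitude: I_R1 = 0.09375 A
Part 3:
  I_R2 = (V_1 - V_2)/R2 = (14.06 - 0)/150 = 0.09375 A
  P_R2 = I_R2² × R2 = (0.09375)² × 150 = 1.318 W

Final answers:
1. V_1 = 14.06 V
2. I_R1 = 0.09375 A
3. P_R2 = 1.318 W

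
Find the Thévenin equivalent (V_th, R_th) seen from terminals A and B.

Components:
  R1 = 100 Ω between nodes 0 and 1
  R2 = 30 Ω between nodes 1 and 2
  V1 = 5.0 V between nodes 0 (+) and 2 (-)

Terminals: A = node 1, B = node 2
Step 1 — V_th is the open-circuit voltage V_A - V_B (nothing connected across the terminals).
Nodal analysis, taking node 2 as the 0 V reference.
Source V1 fixes V_0 = 5 V.
KCL at each unknown node (sum of currents leaving = 0; resistances in Ω):
  Node 1: (V_1 - 5)/100 + (V_1 - 0)/30 = 0
Collecting terms: 0.04333 × V_1 = 0.05  =>  V_1 = 1.154 V
V_th = V_1 - V_2 = 1.154 - 0 = 1.154 V
Step 2 — R_th: zero the source — replace V1 by a short circuit (node 2 merges into node 0) — and find the resistance seen between A (node 1) and B (node 0).
Reduce the network between node 1 (A) and node 0 (B) by series/parallel combination:
  Rp1 = R1 ‖ R2 (parallel, both between nodes 0 and 1) = 1/(1/100 + 1/30) = 23.08 Ω
R_th = 23.08 Ω

Final answer: V_th = 1.154 V, R_th = 23.08 Ω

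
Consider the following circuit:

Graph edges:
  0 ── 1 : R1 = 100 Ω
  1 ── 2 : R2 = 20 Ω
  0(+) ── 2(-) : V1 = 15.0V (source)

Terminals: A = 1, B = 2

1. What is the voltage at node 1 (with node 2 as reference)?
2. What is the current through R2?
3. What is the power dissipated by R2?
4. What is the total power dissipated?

Nodal analysis, taking node 2 as the 0 V reference.
Source V1 fixes V_0 = 15 V.
KCL at each unknown node (sum of currents leaving = 0; resistances in Ω):
  Node 1: (V_1 - 15)/100 + (V_1 - 0)/20 = 0
Collecting terms: 0.06 × V_1 = 0.15  =>  V_1 = 2.5 V
Part 1:
  Read off the nodal solution: V_1 = 2.5 V
Part 2:
  I_R2 = (V_1 - V_2)/R2 = (2.5 - 0)/20 = 0.125 A
  Magnitude: I_R2 = 0.125 A
Part 3:
  I_R2 = (V_1 - V_2)/R2 = (2.5 - 0)/20 = 0.125 A
  P_R2 = I_R2² × R2 = (0.125)² × 20 = 0.3125 W
Part 4:
  Power in each resistor, P = (ΔV)²/R:
    P_R1 = (15 - 2.5)²/100 = 1.562 W
    P_R2 = (2.5 - 0)²/20 = 0.3125 W
  P_total = P_R1 + P_R2 = 1.875 W

Final answers:
1. V_1 = 2.5 V
2. I_R2 = 0.125 A
3. P_R2 = 0.3125 W
4. P_total = 1.875 W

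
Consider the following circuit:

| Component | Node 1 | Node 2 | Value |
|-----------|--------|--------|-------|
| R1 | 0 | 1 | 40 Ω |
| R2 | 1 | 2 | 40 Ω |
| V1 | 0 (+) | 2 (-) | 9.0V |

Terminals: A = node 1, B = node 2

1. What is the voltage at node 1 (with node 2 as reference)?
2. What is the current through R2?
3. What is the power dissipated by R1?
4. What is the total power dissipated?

Nodal analysis, taking node 2 as the 0 V reference.
Source V1 fixes V_0 = 9 V.
KCL at each unknown node (sum of currents leaving = 0; resistances in Ω):
  Node 1: (V_1 - 9)/40 + (V_1 - 0)/40 = 0
Collecting terms: 0.05 × V_1 = 0.225  =>  V_1 = 4.5 V
Part 1:
  Read off the nodal solution: V_1 = 4.5 V
Part 2:
  I_R2 = (V_1 - V_2)/R2 = (4.5 - 0)/40 = 0.1125 A
  Magnitude: I_R2 = 0.1125 A
Part 3:
  I_R1 = (V_0 - V_1)/R1 = (9 - 4.5)/40 = 0.1125 A
  P_R1 = I_R1² × R1 = (0.1125)² × 40 = 0.5062 W
Part 4:
  Power in each resistor, P = (ΔV)²/R:
    P_R1 = (9 - 4.5)²/40 = 0.5062 W
    P_R2 = (4.5 - 0)²/40 = 0.5062 W
  P_total = P_R1 + P_R2 = 1.012 W

Final answers:
1. V_1 = 4.5 V
2. I_R2 = 0.1125 A
3. P_R1 = 0.5062 W
4. P_total = 1.012 W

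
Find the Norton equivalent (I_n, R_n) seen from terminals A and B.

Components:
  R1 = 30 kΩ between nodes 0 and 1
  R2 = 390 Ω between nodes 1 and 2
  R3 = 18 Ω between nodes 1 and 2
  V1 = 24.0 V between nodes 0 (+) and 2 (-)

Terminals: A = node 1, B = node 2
Find the Thévenin equivalent first; then I_n = V_th/R_th and R_n = R_th.
Step 1 — V_th is the open-circuit voltage V_A - V_B (nothing connected across the terminals).
Nodal analysis, taking node 2 as the 0 V reference.
Source V1 fixes V_0 = 24 V.
KCL at each unknown node (sum of currents leaving = 0; resistances in Ω):
  Node 1: (V_1 - 24)/30000 + (V_1 - 0)/390 + (V_1 - 0)/18 = 0
Collecting terms: 0.05815 × V_1 = 0.0008  =>  V_1 = 0.01376 V
V_th = V_1 - V_2 = 0.01376 - 0 = 0.01376 V
Step 2 — R_th: zero the source — replace V1 by a short circuit (node 2 merges into node 0) — and find the resistance seen between A (node 1) and B (node 0).
Reduce the network between node 1 (A) and node 0 (B) by series/parallel combination:
  Rp1 = R1 ‖ R2 ‖ R3 (parallel, all between nodes 0 and 1) = 1/(1/30000 + 1/390 + 1/18) = 17.2 Ω
R_th = 17.2 Ω
I_n = V_th/R_th = 0.01376/17.2 = 0.0008 A, and R_n = R_th = 17.2 Ω

Final answer: I_n = 0.0008 A, R_n = 17.2 Ω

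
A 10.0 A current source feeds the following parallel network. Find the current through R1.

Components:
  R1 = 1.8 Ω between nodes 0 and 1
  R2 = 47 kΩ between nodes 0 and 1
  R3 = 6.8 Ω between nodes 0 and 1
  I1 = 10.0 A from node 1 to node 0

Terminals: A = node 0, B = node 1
All resistors sit directly between nodes 0 and 1, so they are in parallel and share one voltage V; the full source current 10 A splits among them.
1/R_par = 1/1.8 + 1/47000 + 1/6.8 = 0.7026 S  =>  R_par = 1.423 Ω
V = I × R_par = 10 × 1.423 = 14.23 V
I_R1 = V/R1 = 14.23/1.8 = 7.907 A

Final answer: 7.907 A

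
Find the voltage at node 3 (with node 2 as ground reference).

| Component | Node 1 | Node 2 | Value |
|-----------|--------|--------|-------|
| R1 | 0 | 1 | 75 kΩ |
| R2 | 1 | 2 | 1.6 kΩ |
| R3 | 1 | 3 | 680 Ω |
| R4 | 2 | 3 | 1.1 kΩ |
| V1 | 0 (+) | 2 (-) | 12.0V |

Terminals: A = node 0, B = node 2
Nodal analysis, taking node 2 as the 0 V reference.
Source V1 fixes V_0 = 12 V.
KCL at each unknown node (sum of currents leaving = 0; resistances in Ω):
  Node 1: (V_1 - 12)/75000 + (V_1 - 0)/1600 + (V_1 - V_3)/680 = 0
  Node 3: (V_3 - V_1)/680 + (V_3 - 0)/1100 = 0
Collecting terms (coefficients in siemens):
  0.002109·V_1 - 0.001471·V_3 = 0.00016
  0.00238·V_3 - 0.001471·V_1 = 0
Determinant D = (0.002109)(0.00238) - (-0.001471)(-0.001471) = 0.000002856
V_1 = [(0.00016)(0.00238) - (-0.001471)(0)]/D = 0.1333 V
V_3 = [(0.002109)(0) - (0.00016)(-0.001471)]/D = 0.08239 V
The requested potential is V_3 = 0.08239 V.

Final answer: V_3 = 0.08239 V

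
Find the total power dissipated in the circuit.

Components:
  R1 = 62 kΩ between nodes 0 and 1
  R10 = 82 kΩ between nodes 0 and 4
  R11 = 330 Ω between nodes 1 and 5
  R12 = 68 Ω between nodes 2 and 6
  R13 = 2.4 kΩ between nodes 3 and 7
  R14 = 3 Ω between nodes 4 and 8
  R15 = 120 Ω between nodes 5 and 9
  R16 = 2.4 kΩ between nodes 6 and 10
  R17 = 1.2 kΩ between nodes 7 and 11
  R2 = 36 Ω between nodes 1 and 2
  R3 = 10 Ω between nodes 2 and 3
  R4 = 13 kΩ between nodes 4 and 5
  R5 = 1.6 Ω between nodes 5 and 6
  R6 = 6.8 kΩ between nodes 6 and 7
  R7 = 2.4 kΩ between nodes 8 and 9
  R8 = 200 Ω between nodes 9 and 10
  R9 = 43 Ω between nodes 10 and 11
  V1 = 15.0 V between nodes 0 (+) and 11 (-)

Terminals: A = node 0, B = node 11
Nodal analysis, taking node 11 as the 0 V reference.
Source V1 fixes V_0 = 15 V.
KCL at each unknown node (sum of currents leaving = 0; resistances in Ω):
  Node 1: (V_1 - 15)/62000 + (V_1 - V_2)/36 + (V_1 - V_5)/330 = 0
  Node 2: (V_2 - V_1)/36 + (V_2 - V_3)/10 + (V_2 - V_6)/68 = 0
  Node 3: (V_3 - V_2)/10 + (V_3 - V_7)/2400 = 0
  Node 4: (V_4 - V_5)/13000 + (V_4 - 15)/82000 + (V_4 - V_8)/3 = 0
  Node 5: (V_5 - V_4)/13000 + (V_5 - V_6)/1.6 + (V_5 - V_1)/330 + (V_5 - V_9)/120 = 0
  Node 6: (V_6 - V_5)/1.6 + (V_6 - V_7)/6800 + (V_6 - V_2)/68 + (V_6 - V_10)/2400 = 0
  Node 7: (V_7 - V_6)/6800 + (V_7 - V_3)/2400 + (V_7 - 0)/1200 = 0
  Node 8: (V_8 - V_9)/2400 + (V_8 - V_4)/3 = 0
  Node 9: (V_9 - V_8)/2400 + (V_9 - V_10)/200 + (V_9 - V_5)/120 = 0
  Node 10: (V_10 - V_9)/200 + (V_10 - 0)/43 + (V_10 - V_6)/2400 = 0
Collecting terms (coefficients in siemens):
  0.03082·V_1 - 0.02778·V_2 - 0.00303·V_5 = 0.0002419
  0.1425·V_2 - 0.02778·V_1 - 0.1·V_3 - 0.01471·V_6 = 0
  0.1004·V_3 - 0.1·V_2 - 0.0004167·V_7 = 0
  0.3334·V_4 - 0.00007692·V_5 - 0.3333·V_8 = 0.0001829
  0.6364·V_5 - 0.00303·V_1 - 0.00007692·V_4 - 0.625·V_6 - 0.008333·V_9 = 0
  0.6403·V_6 - 0.01471·V_2 - 0.625·V_5 - 0.0001471·V_7 - 0.0004167·V_10 = 0
  0.001397·V_7 - 0.0004167·V_3 - 0.0001471·V_6 = 0
  0.3337·V_8 - 0.3333·V_4 - 0.0004167·V_9 = 0
  0.01375·V_9 - 0.008333·V_5 - 0.0004167·V_8 - 0.005·V_10 = 0
  0.02867·V_10 - 0.0004167·V_6 - 0.005·V_9 = 0
Solving these 10 simultaneous equations (Gaussian elimination) gives:
  V_1 = 0.1247 V, V_2 = 0.118 V, V_3 = 0.1177 V, V_4 = 0.4479 V
  V_5 = 0.1072 V, V_6 = 0.1074 V, V_7 = 0.04641 V, V_8 = 0.4474 V
  V_9 = 0.08444 V, V_10 = 0.01628 V
Power in each resistor, P = (ΔV)²/R:
  P_R1 = (15 - 0.1247)²/62000 = 0.003569 W
  P_R2 = (0.1247 - 0.118)²/36 = 0.000001255 W
  P_R3 = (0.118 - 0.1177)²/10 = 0.00000000883 W
  P_R4 = (0.4479 - 0.1072)²/13000 = 0.00000893 W
  P_R5 = (0.1072 - 0.1074)²/1.6 = 0.00000001938 W
  P_R6 = (0.1074 - 0.04641)²/6800 = 0.0000005462 W
  P_R7 = (0.4474 - 0.08444)²/2400 = 0.00005491 W
  P_R8 = (0.08444 - 0.01628)²/200 = 0.00002322 W
  P_R9 = (0.01628 - 0)²/43 = 0.000006167 W
  P_R10 = (15 - 0.4479)²/82000 = 0.002582 W
  P_R11 = (0.1247 - 0.1072)²/330 = 0.0000009355 W
  P_R12 = (0.118 - 0.1074)²/68 = 0.000001675 W
  P_R13 = (0.1177 - 0.04641)²/2400 = 0.000002119 W
  P_R14 = (0.4479 - 0.4474)²/3 = 0.00000006863 W
  P_R15 = (0.1072 - 0.08444)²/120 = 0.00000431 W
  P_R16 = (0.1074 - 0.01628)²/2400 = 0.000003456 W
  P_R17 = (0.04641 - 0)²/1200 = 0.000001795 W
P_total = P_R1 + P_R2 + P_R3 + P_R4 + P_R5 + P_R6 + P_R7 + P_R8 + P_R9 + P_R10 + P_R11 + P_R12 + P_R13 + P_R14 + P_R15 + P_R16 + P_R17 = 0.006261 W

Final answer: 0.006261 W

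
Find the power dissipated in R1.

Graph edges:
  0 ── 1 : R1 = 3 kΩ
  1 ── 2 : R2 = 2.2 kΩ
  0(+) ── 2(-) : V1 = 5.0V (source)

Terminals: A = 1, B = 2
Nodal analysis, taking node 2 as the 0 V reference.
Source V1 fixes V_0 = 5 V.
KCL at each unknown node (sum of currents leaving = 0; resistances in Ω):
  Node 1: (V_1 - 5)/3000 + (V_1 - 0)/2200 = 0
Collecting terms: 0.0007879 × V_1 = 0.001667  =>  V_1 = 2.115 V
I_R1 = (V_0 - V_1)/R1 = (5 - 2.115)/3000 = 0.0009615 A
P_R1 = I_R1² × R1 = (0.0009615)² × 3000 = 0.002774 W

Final answer: 0.002774 W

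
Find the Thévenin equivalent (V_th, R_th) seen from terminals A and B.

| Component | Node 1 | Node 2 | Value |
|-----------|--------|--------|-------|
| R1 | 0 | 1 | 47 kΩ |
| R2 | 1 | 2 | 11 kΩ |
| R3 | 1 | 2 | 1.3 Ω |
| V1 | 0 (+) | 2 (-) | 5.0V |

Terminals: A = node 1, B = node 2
Step 1 — V_th is the open-circuit voltage V_A - V_B (nothing connected across the terminals).
Nodal analysis, taking node 2 as the 0 V reference.
Source V1 fixes V_0 = 5 V.
KCL at each unknown node (sum of currents leaving = 0; resistances in Ω):
  Node 1: (V_1 - 5)/47000 + (V_1 - 0)/11000 + (V_1 - 0)/1.3 = 0
Collecting terms: 0.7693 × V_1 = 0.0001064  =>  V_1 = 0.0001383 V
V_th = V_1 - V_2 = 0.0001383 - 0 = 0.0001383 V
Step 2 — R_th: zero the source — replace V1 by a short circuit (node 2 merges into node 0) — and find the resistance seen between A (node 1) and B (node 0).
Reduce the network between node 1 (A) and node 0 (B) by series/parallel combination:
  Rp1 = R1 ‖ R2 ‖ R3 (parallel, all between nodes 0 and 1) = 1/(1/47000 + 1/11000 + 1/1.3) = 1.3 Ω
R_th = 1.3 Ω

Final answer: V_th = 0.0001383 V, R_th = 1.3 Ω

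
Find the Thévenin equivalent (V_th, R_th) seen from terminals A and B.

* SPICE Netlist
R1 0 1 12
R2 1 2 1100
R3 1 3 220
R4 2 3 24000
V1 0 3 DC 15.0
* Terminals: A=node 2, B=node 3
Step 1 — V_th is the open-circuit voltage V_A - V_B (nothing connected across the terminals).
Nodal analysis, taking node 3 as the 0 V reference.
Source V1 fixes V_0 = 15 V.
KCL at each unknown node (sum of currents leaving = 0; resistances in Ω):
  Node 1: (V_1 - 15)/12 + (V_1 - V_2)/1100 + (V_1 - 0)/220 = 0
  Node 2: (V_2 - V_1)/1100 + (V_2 - 0)/24000 = 0
Collecting terms (coefficients in siemens):
  0.08879·V_1 - 0.0009091·V_2 = 1.25
  0.0009508·V_2 - 0.0009091·V_1 = 0
Determinant D = (0.08879)(0.0009508) - (-0.0009091)(-0.0009091) = 0.00008359
V_1 = [(1.25)(0.0009508) - (-0.0009091)(0)]/D = 14.22 V
V_2 = [(0.08879)(0) - (1.25)(-0.0009091)]/D = 13.59 V
V_th = V_2 - V_3 = 13.59 - 0 = 13.59 V
Step 2 — R_th: zero the source — replace V1 by a short circuit (node 3 merges into node 0) — and find the resistance seen between A (node 2) and B (node 0).
Reduce the network between node 2 (A) and node 0 (B) by series/parallel combination:
  Rp1 = R1 ‖ R3 (parallel, both between nodes 0 and 1) = 1/(1/12 + 1/220) = 11.38 Ω
  Rs1 = R2 + Rp1 (series, joined only at node 1) = 1100 + 11.38 = 1111 Ω
  Rp2 = R4 ‖ Rs1 (parallel, both between nodes 0 and 2) = 1/(1/24000 + 1/1111) = 1062 Ω
R_th = 1.062 kΩ

Final answer: V_th = 13.59 V, R_th = 1.062 kΩ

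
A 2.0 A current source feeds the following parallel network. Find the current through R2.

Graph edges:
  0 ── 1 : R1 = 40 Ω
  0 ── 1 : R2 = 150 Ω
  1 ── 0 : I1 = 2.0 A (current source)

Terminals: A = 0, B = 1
All resistors sit directly between nodes 0 and 1, so they are in parallel and share one voltage V; the full source current 2 A splits among them.
1/R_par = 1/40 + 1/150 = 0.03167 S  =>  R_par = 31.58 Ω
V = I × R_par = 2 × 31.58 = 63.16 V
I_R2 = V/R2 = 63.16/150 = 0.4211 A

Final answer: 0.4211 A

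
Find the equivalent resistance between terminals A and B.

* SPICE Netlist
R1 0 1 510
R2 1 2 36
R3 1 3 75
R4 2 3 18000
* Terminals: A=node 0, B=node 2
Reduce the network between node 0 (A) and node 2 (B) by series/parallel combination:
  Rs1 = R3 + R4 (series, joined only at node 3) = 75 + 18000 = 18080 Ω
  Rp1 = R2 ‖ Rs1 (parallel, both between nodes 1 and 2) = 1/(1/36 + 1/18080) = 35.93 Ω
  Rs2 = R1 + Rp1 (series, joined only at node 1) = 510 + 35.93 = 545.9 Ω
R_eq = 545.9 Ω

Final answer: 545.9 Ω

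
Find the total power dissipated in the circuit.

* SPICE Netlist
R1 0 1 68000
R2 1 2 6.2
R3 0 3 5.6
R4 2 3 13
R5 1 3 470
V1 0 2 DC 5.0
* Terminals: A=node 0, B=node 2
Nodal analysis, taking node 2 as the 0 V reference.
Source V1 fixes V_0 = 5 V.
KCL at each unknown node (sum of currents leaving = 0; resistances in Ω):
  Node 1: (V_1 - 5)/68000 + (V_1 - 0)/6.2 + (V_1 - V_3)/470 = 0
  Node 3: (V_3 - 5)/5.6 + (V_3 - 0)/13 + (V_3 - V_1)/470 = 0
Collecting terms (coefficients in siemens):
  0.1634·V_1 - 0.002128·V_3 = 0.00007353
  0.2576·V_3 - 0.002128·V_1 = 0.8929
Determinant D = (0.1634)(0.2576) - (-0.002128)(-0.002128) = 0.0421
V_1 = [(0.00007353)(0.2576) - (-0.002128)(0.8929)]/D = 0.04557 V
V_3 = [(0.1634)(0.8929) - (0.00007353)(-0.002128)]/D = 3.466 V
Power in each resistor, P = (ΔV)²/R:
  P_R1 = (5 - 0.04557)²/68000 = 0.000361 W
  P_R2 = (0.04557 - 0)²/6.2 = 0.000335 W
  P_R3 = (5 - 3.466)²/5.6 = 0.4201 W
  P_R4 = (0 - 3.466)²/13 = 0.9242 W
  P_R5 = (0.04557 - 3.466)²/470 = 0.02489 W
P_total = P_R1 + P_R2 + P_R3 + P_R4 + P_R5 = 1.37 W

Final answer: 1.37 W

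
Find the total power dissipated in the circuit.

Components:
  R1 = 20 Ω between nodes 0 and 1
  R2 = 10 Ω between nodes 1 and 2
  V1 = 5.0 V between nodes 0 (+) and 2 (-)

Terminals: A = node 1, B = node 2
Nodal analysis, taking node 2 as the 0 V reference.
Source V1 fixes V_0 = 5 V.
KCL at each unknown node (sum of currents leaving = 0; resistances in Ω):
  Node 1: (V_1 - 5)/20 + (V_1 - 0)/10 = 0
Collecting terms: 0.15 × V_1 = 0.25  =>  V_1 = 1.667 V
Power in each resistor, P = (ΔV)²/R:
  P_R1 = (5 - 1.667)²/20 = 0.5556 W
  P_R2 = (1.667 - 0)²/10 = 0.2778 W
P_total = P_R1 + P_R2 = 0.8333 W

Final answer: 0.8333 W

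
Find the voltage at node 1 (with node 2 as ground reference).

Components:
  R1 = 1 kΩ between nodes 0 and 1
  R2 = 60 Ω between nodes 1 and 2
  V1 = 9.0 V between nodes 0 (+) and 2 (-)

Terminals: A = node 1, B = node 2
Nodal analysis, taking node 2 as the 0 V reference.
Source V1 fixes V_0 = 9 V.
KCL at each unknown node (sum of currents leaving = 0; resistances in Ω):
  Node 1: (V_1 - 9)/1000 + (V_1 - 0)/60 = 0
Collecting terms: 0.01767 × V_1 = 0.009  =>  V_1 = 0.5094 V
The requested potential is V_1 = 0.5094 V.

Final answer: V_1 = 0.5094 V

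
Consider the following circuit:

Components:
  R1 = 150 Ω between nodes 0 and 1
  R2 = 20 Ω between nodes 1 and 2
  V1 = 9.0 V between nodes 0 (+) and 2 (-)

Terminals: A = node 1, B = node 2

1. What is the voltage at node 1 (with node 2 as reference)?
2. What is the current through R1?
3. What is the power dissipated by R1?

Nodal analysis, taking node 2 as the 0 V reference.
Source V1 fixes V_0 = 9 V.
KCL at each unknown node (sum of currents leaving = 0; resistances in Ω):
  Node 1: (V_1 - 9)/150 + (V_1 - 0)/20 = 0
Collecting terms: 0.05667 × V_1 = 0.06  =>  V_1 = 1.059 V
Part 1:
  Read off the nodal solution: V_1 = 1.059 V
Part 2:
  I_R1 = (V_0 - V_1)/R1 = (9 - 1.059)/150 = 0.05294 A
  Magnitude: I_R1 = 0.05294 A
Part 3:
  I_R1 = (V_0 - V_1)/R1 = (9 - 1.059)/150 = 0.05294 A
  P_R1 = I_R1² × R1 = (0.05294)² × 150 = 0.4204 W

Final answers:
1. V_1 = 1.059 V
2. I_R1 = 0.05294 A
3. P_R1 = 0.4204 W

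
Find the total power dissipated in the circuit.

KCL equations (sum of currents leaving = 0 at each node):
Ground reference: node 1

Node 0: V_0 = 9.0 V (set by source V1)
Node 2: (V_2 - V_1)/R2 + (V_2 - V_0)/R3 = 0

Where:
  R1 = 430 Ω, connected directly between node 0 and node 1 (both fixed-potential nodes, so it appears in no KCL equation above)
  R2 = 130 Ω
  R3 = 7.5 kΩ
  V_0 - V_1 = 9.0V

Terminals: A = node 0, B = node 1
Nodal analysis, taking node 1 as the 0 V reference.
Source V1 fixes V_0 = 9 V.
KCL at each unknown node (sum of currents leaving = 0; resistances in Ω):
  Node 2: (V_2 - 0)/130 + (V_2 - 9)/7500 = 0
Collecting terms: 0.007826 × V_2 = 0.0012  =>  V_2 = 0.1533 V
Power in each resistor, P = (ΔV)²/R:
  P_R1 = (9 - 0)²/430 = 0.1884 W
  P_R2 = (0 - 0.1533)²/130 = 0.0001809 W
  P_R3 = (9 - 0.1533)²/7500 = 0.01044 W
P_total = P_R1 + P_R2 + P_R3 = 0.199 W

Final answer: 0.199 W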